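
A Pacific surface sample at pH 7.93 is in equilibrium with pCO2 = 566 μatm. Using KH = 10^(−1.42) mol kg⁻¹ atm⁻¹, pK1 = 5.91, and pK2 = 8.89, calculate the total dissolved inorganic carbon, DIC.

DIC = 2.52 mmol/kg

[CO2*] = KH · pCO2 = 10^(−1.42) × 566×10^-6 = 2.152×10^-5 mol/kg
α₀ = 1/(1 + K1/[H⁺] + K1K2/[H⁺]²) = 1/(1 + 10^+2.02 + 10^+1.06) = 0.008533
DIC = [CO2*]/α₀ = 2.152×10^-5 / 0.008533 = 2.52 mmol/kg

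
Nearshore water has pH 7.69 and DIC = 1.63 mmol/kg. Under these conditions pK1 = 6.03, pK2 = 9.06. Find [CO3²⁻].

α₂ = 1 / (1 + [H⁺]/K2 + [H⁺]²/(K1K2)) = 1 / (1 + 10^+1.37 + 10^-0.29)
   = 1 / (1 + 23.442 + 0.51286) = 1/24.955 = 0.04007
[CO3²⁻] = α₂ × DIC = 0.04007 × 1.63 = 0.0653 mmol/kg

[CO3²⁻] = 0.0653 mmol/kg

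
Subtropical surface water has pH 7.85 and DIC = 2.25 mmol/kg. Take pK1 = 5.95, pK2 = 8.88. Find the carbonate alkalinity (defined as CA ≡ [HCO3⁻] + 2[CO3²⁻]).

CA = [HCO3⁻] + 2[CO3²⁻] = (α₁ + 2α₂)·DIC
At pH 7.85: [H⁺]/K1 = 10^-1.90 = 0.012589, K2/[H⁺] = 10^-1.03 = 0.093325
α₁ = 1/(1 + 0.012589 + 0.093325) = 1/1.1059 = 0.9042; α₂ = α₁·K2/[H⁺] = 0.08439
α₁ + 2α₂ = 1.0730
CA = 1.0730 × 2.25 = 2.41 mmol/kg

CA = 2.41 mmol/kg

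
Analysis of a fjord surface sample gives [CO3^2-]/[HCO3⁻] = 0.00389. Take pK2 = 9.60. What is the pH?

From K2 = [H⁺][CO3^2-]/[HCO3⁻]:  pH = pK2 + log₁₀([CO3^2-]/[HCO3⁻])
log₁₀(0.00389) = -2.410
pH = 9.60 + (-2.410) = 7.19

pH = 7.19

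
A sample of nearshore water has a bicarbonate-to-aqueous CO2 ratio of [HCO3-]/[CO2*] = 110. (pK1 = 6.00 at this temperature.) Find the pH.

From K1 = [H⁺][HCO3-]/[CO2*]:  pH = pK1 + log₁₀([HCO3-]/[CO2*])
log₁₀(110) = +2.041
pH = 6.00 + (+2.041) = 8.04

pH = 8.04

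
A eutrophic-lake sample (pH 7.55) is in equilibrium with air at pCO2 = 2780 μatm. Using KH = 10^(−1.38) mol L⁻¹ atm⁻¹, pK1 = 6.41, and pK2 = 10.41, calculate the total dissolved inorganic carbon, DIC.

[CO2*] = KH · pCO2 = 10^(−1.38) × 2780×10^-6 = 1.159×10^-4 mol/L
α₀ = 1/(1 + K1/[H⁺] + K1K2/[H⁺]²) = 1/(1 + 10^+1.14 + 10^-1.72) = 0.06746
DIC = [CO2*]/α₀ = 1.159×10^-4 / 0.06746 = 1.72 mmol/L

DIC = 1.72 mmol/L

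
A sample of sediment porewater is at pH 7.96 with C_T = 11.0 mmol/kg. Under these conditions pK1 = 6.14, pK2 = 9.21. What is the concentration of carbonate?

α₂ = 1 / (1 + [H⁺]/K2 + [H⁺]²/(K1K2)) = 1 / (1 + 10^+1.25 + 10^-0.57)
   = 1 / (1 + 17.783 + 0.26915) = 1/19.052 = 0.05249
[CO3²⁻] = α₂ × DIC = 0.05249 × 11.0 = 0.577 mmol/kg

[CO3²⁻] = 0.577 mmol/kg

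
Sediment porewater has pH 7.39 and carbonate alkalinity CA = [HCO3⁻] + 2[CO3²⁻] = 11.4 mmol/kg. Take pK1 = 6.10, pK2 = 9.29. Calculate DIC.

DIC = 11.8 mmol/kg

CA = [HCO3⁻] + 2[CO3²⁻] = (α₁ + 2α₂)·DIC
At pH 7.39: [H⁺]/K1 = 10^-1.29 = 0.051286, K2/[H⁺] = 10^-1.90 = 0.012589
α₁ = 1/(1 + 0.051286 + 0.012589) = 1/1.0639 = 0.9400; α₂ = α₁·K2/[H⁺] = 0.01183
α₁ + 2α₂ = 0.9636
DIC = CA / (α₁ + 2α₂) = 11.4 / 0.9636 = 11.8 mmol/kg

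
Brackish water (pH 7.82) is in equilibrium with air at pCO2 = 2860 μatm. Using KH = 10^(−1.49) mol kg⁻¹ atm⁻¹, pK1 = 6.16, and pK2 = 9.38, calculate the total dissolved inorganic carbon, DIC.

DIC = 4.44 mmol/kg

[CO2*] = KH · pCO2 = 10^(−1.49) × 2860×10^-6 = 9.255×10^-5 mol/kg
α₀ = 1/(1 + K1/[H⁺] + K1K2/[H⁺]²) = 1/(1 + 10^+1.66 + 10^+0.10) = 0.02085
DIC = [CO2*]/α₀ = 9.255×10^-5 / 0.02085 = 4.44 mmol/kg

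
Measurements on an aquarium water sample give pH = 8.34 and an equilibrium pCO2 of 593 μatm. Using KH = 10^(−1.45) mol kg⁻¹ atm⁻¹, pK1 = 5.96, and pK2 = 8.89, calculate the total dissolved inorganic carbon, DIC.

DIC = 6.49 mmol/kg

[CO2*] = KH · pCO2 = 10^(−1.45) × 593×10^-6 = 2.104×10^-5 mol/kg
α₀ = 1/(1 + K1/[H⁺] + K1K2/[H⁺]²) = 1/(1 + 10^+2.38 + 10^+1.83) = 0.003242
DIC = [CO2*]/α₀ = 2.104×10^-5 / 0.003242 = 6.49 mmol/kg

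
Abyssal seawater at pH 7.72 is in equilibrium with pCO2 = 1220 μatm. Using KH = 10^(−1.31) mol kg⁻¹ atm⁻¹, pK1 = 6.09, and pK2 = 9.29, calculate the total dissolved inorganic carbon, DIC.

DIC = 2.68 mmol/kg

[CO2*] = KH · pCO2 = 10^(−1.31) × 1220×10^-6 = 5.975×10^-5 mol/kg
α₀ = 1/(1 + K1/[H⁺] + K1K2/[H⁺]²) = 1/(1 + 10^+1.63 + 10^+0.06) = 0.02232
DIC = [CO2*]/α₀ = 5.975×10^-5 / 0.02232 = 2.68 mmol/kg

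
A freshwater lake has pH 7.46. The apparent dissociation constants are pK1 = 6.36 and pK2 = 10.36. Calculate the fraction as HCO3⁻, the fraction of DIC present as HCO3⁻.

α₁ = 1 / (1 + [H⁺]/K1 + K2/[H⁺]) = 1 / (1 + 10^-1.10 + 10^-2.90)
   = 1 / (1 + 0.079433 + 0.0012589) = 1/1.0807 = 0.9253

α₁ = 0.925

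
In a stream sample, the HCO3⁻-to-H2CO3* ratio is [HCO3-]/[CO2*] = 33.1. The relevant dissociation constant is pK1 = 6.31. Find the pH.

pH = 7.83

From K1 = [H⁺][HCO3-]/[CO2*]:  pH = pK1 + log₁₀([HCO3-]/[CO2*])
log₁₀(33.1) = +1.520
pH = 6.31 + (+1.520) = 7.83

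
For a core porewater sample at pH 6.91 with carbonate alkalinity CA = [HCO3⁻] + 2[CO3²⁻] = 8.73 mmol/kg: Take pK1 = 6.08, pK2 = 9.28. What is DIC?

DIC = 9.97 mmol/kg

CA = [HCO3⁻] + 2[CO3²⁻] = (α₁ + 2α₂)·DIC
At pH 6.91: [H⁺]/K1 = 10^-0.83 = 0.14791, K2/[H⁺] = 10^-2.37 = 0.0042658
α₁ = 1/(1 + 0.14791 + 0.0042658) = 1/1.1522 = 0.8679; α₂ = α₁·K2/[H⁺] = 0.003702
α₁ + 2α₂ = 0.8753
DIC = CA / (α₁ + 2α₂) = 8.73 / 0.8753 = 9.97 mmol/kg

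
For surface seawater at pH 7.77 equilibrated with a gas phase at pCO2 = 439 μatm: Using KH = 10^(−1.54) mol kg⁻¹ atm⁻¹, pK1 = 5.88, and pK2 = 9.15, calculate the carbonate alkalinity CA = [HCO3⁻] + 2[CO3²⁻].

[CO2*] = KH · pCO2 = 10^(−1.54) × 439×10^-6 = 1.266×10^-5 mol/kg
α₀ = 1/(1 + K1/[H⁺] + K1K2/[H⁺]²) = 1/(1 + 10^+1.89 + 10^+0.51) = 0.01222
DIC = [CO2*]/α₀ = 1.266×10^-5 / 0.01222 = 1.036 mmol/kg
CA = (α₁ + 2α₂)·DIC = (0.9483 + 2×0.03953) × 1.036 = 1.06 mmol/kg

CA = 1.06 mmol/kg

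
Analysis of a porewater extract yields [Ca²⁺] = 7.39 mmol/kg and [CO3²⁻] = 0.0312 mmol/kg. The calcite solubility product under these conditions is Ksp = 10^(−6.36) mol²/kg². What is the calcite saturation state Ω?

Ksp = 10^(−6.36) = 4.365×10^-7
Ω = [Ca²⁺][CO3²⁻]/Ksp = (7.39×10^-3)(0.0312×10^-3) / 4.365×10^-7 = 0.528

Ω = 0.528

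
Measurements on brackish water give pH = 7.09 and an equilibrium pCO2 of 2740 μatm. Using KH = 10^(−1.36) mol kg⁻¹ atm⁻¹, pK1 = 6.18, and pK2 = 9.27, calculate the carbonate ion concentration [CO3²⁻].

[CO2*] = KH · pCO2 = 10^(−1.36) × 2740×10^-6 = 1.196×10^-4 mol/kg
α₀ = 1/(1 + K1/[H⁺] + K1K2/[H⁺]²) = 1/(1 + 10^+0.91 + 10^-1.27) = 0.1089
DIC = [CO2*]/α₀ = 1.196×10^-4 / 0.1089 = 1.098 mmol/kg
[CO3²⁻] = α₂·DIC; α₂ = 0.005849, so [CO3²⁻] = 0.005849 × 1.098 = 0.00642 mmol/kg = 6.42 μmol/kg

[CO3²⁻] = 6.42 μmol/kg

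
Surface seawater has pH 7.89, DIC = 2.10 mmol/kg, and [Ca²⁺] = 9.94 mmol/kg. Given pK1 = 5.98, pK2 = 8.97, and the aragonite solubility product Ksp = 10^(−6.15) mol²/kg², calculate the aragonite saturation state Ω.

α₂ = 1 / (1 + [H⁺]/K2 + [H⁺]²/(K1K2)) = 1 / (1 + 10^+1.08 + 10^-0.83)
   = 1 / (1 + 12.023 + 0.14791) = 1/13.171 = 0.07593
[CO3²⁻] = α₂ × DIC = 0.07593 × 2.10 = 0.1594 mmol/kg
Ksp = 10^(−6.15) = 7.079×10^-7
Ω = [Ca²⁺][CO3²⁻]/Ksp = (9.94×10^-3)(1.594×10^-4) / 7.079×10^-7 = 2.24

Ω = 2.24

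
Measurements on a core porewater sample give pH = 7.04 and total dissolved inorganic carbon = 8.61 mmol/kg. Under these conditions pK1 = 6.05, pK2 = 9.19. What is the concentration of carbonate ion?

α₂ = 1 / (1 + [H⁺]/K2 + [H⁺]²/(K1K2)) = 1 / (1 + 10^+2.15 + 10^+1.16)
   = 1 / (1 + 141.25 + 14.454) = 1/156.71 = 0.006381
[CO3²⁻] = α₂ × DIC = 0.006381 × 8.61 = 0.0549 mmol/kg

[CO3²⁻] = 0.0549 mmol/kg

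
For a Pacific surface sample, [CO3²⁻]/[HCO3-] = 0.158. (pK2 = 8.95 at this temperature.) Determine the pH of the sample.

From K2 = [H⁺][CO3²⁻]/[HCO3-]:  pH = pK2 + log₁₀([CO3²⁻]/[HCO3-])
log₁₀(0.158) = -0.801
pH = 8.95 + (-0.801) = 8.15

pH = 8.15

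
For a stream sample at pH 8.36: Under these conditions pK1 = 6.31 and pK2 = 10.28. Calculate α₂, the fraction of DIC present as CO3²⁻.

α₂ = 1 / (1 + [H⁺]/K2 + [H⁺]²/(K1K2)) = 1 / (1 + 10^+1.92 + 10^-0.13)
   = 1 / (1 + 83.176 + 0.74131) = 1/84.918 = 0.01178

α₂ = 0.0118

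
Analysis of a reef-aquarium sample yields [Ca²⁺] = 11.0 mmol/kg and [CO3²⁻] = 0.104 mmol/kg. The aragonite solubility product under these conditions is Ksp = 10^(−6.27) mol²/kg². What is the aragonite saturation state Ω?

Ksp = 10^(−6.27) = 5.370×10^-7
Ω = [Ca²⁺][CO3²⁻]/Ksp = (11.0×10^-3)(0.104×10^-3) / 5.370×10^-7 = 2.13

Ω = 2.13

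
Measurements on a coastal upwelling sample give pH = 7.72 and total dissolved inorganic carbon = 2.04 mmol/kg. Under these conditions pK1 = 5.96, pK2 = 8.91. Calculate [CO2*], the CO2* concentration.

α₀ = 1 / (1 + K1/[H⁺] + K1K2/[H⁺]²) = 1 / (1 + 10^+1.76 + 10^+0.57)
   = 1 / (1 + 57.544 + 3.7154) = 1/62.259 = 0.01606
[CO2*] = α₀ × DIC = 0.01606 × 2.04 = 0.0328 mmol/kg

[CO2*] = 0.0328 mmol/kg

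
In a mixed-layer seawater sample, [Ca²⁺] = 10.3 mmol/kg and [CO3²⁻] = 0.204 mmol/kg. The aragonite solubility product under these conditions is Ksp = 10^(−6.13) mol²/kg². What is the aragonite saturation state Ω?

Ksp = 10^(−6.13) = 7.413×10^-7
Ω = [Ca²⁺][CO3²⁻]/Ksp = (10.3×10^-3)(0.204×10^-3) / 7.413×10^-7 = 2.83

Ω = 2.83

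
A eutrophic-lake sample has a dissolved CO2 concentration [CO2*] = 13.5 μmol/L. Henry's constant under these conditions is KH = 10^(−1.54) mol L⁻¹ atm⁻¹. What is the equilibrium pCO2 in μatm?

KH = 10^(−1.54) = 2.884×10^-2 mol L⁻¹ atm⁻¹
pCO2 = [CO2*]/KH = 13.5×10^-6 / 2.884×10^-2 = 4.68×10^-4 atm = 468 μatm

pCO2 = 468 μatm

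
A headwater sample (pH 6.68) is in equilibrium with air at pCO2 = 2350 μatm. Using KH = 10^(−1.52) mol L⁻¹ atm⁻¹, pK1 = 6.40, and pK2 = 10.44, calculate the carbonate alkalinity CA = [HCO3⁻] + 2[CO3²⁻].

CA = 0.135 mmol/L

[CO2*] = KH · pCO2 = 10^(−1.52) × 2350×10^-6 = 7.097×10^-5 mol/L
α₀ = 1/(1 + K1/[H⁺] + K1K2/[H⁺]²) = 1/(1 + 10^+0.28 + 10^-3.48) = 0.3441
DIC = [CO2*]/α₀ = 7.097×10^-5 / 0.3441 = 0.2062 mmol/L
CA = (α₁ + 2α₂)·DIC = (0.6557 + 2×0.0001140) × 0.2062 = 0.135 mmol/L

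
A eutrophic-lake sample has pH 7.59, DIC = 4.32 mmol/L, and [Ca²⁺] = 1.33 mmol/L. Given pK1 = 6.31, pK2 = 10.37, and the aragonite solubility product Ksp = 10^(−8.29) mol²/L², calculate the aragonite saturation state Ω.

Ω = 1.76

α₂ = 1 / (1 + [H⁺]/K2 + [H⁺]²/(K1K2)) = 1 / (1 + 10^+2.78 + 10^+1.50)
   = 1 / (1 + 602.56 + 31.623) = 1/635.18 = 0.001574
[CO3²⁻] = α₂ × DIC = 0.001574 × 4.32 = 0.006801 mmol/L = 6.801 μmol/L
Ksp = 10^(−8.29) = 5.129×10^-9
Ω = [Ca²⁺][CO3²⁻]/Ksp = (1.33×10^-3)(6.801×10^-6) / 5.129×10^-9 = 1.76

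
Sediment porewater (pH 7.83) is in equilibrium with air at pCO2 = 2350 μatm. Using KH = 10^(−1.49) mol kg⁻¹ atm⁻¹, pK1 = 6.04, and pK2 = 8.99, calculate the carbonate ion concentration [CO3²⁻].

[CO2*] = KH · pCO2 = 10^(−1.49) × 2350×10^-6 = 7.604×10^-5 mol/kg
α₀ = 1/(1 + K1/[H⁺] + K1K2/[H⁺]²) = 1/(1 + 10^+1.79 + 10^+0.63) = 0.01494
DIC = [CO2*]/α₀ = 7.604×10^-5 / 0.01494 = 5.089 mmol/kg
[CO3²⁻] = α₂·DIC; α₂ = 0.06374, so [CO3²⁻] = 0.06374 × 5.089 = 0.324 mmol/kg

[CO3²⁻] = 0.324 mmol/kg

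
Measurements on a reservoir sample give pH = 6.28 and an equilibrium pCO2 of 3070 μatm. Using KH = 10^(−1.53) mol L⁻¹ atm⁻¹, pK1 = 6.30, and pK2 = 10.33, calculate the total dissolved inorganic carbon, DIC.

[CO2*] = KH · pCO2 = 10^(−1.53) × 3070×10^-6 = 9.060×10^-5 mol/L
α₀ = 1/(1 + K1/[H⁺] + K1K2/[H⁺]²) = 1/(1 + 10^-0.02 + 10^-4.07) = 0.5115
DIC = [CO2*]/α₀ = 9.060×10^-5 / 0.5115 = 0.177 mmol/L

DIC = 0.177 mmol/L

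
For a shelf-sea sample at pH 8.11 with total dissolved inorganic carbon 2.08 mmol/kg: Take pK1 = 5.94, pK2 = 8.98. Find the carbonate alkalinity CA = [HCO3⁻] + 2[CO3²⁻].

CA = [HCO3⁻] + 2[CO3²⁻] = (α₁ + 2α₂)·DIC
At pH 8.11: [H⁺]/K1 = 10^-2.17 = 0.0067608, K2/[H⁺] = 10^-0.87 = 0.13490
α₁ = 1/(1 + 0.0067608 + 0.13490) = 1/1.1417 = 0.8759; α₂ = α₁·K2/[H⁺] = 0.1182
α₁ + 2α₂ = 1.1122
CA = 1.1122 × 2.08 = 2.31 mmol/kg

CA = 2.31 mmol/kg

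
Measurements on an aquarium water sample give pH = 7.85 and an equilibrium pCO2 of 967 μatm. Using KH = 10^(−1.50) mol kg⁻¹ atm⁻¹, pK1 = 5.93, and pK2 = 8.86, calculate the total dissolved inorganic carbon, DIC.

DIC = 2.82 mmol/kg

[CO2*] = KH · pCO2 = 10^(−1.50) × 967×10^-6 = 3.058×10^-5 mol/kg
α₀ = 1/(1 + K1/[H⁺] + K1K2/[H⁺]²) = 1/(1 + 10^+1.92 + 10^+0.91) = 0.01083
DIC = [CO2*]/α₀ = 3.058×10^-5 / 0.01083 = 2.82 mmol/kg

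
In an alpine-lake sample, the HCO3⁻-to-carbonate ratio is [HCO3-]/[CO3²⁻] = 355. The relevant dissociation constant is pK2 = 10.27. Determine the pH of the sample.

From K2 = [H⁺][CO3²⁻]/[HCO3-]:  pH = pK2 − log₁₀([HCO3-]/[CO3²⁻])
log₁₀(355) = +2.550
pH = 10.27 − (+2.550) = 7.72

pH = 7.72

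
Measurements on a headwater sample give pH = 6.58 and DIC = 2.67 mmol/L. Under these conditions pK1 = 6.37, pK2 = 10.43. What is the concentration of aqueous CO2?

[CO2*] = 1.02 mmol/L

α₀ = 1 / (1 + K1/[H⁺] + K1K2/[H⁺]²) = 1 / (1 + 10^+0.21 + 10^-3.64)
   = 1 / (1 + 1.6218 + 0.00022909) = 1/2.6220 = 0.3814
[CO2*] = α₀ × DIC = 0.3814 × 2.67 = 1.02 mmol/L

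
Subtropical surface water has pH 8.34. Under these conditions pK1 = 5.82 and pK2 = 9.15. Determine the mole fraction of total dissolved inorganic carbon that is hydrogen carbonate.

α₁ = 1 / (1 + [H⁺]/K1 + K2/[H⁺]) = 1 / (1 + 10^-2.52 + 10^-0.81)
   = 1 / (1 + 0.0030200 + 0.15488) = 1/1.1579 = 0.8636

α₁ = 0.864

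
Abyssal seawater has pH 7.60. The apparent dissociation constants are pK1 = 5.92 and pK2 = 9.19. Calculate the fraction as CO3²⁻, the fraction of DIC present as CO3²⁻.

α₂ = 0.0246

α₂ = 1 / (1 + [H⁺]/K2 + [H⁺]²/(K1K2)) = 1 / (1 + 10^+1.59 + 10^-0.09)
   = 1 / (1 + 38.905 + 0.81283) = 1/40.717 = 0.02456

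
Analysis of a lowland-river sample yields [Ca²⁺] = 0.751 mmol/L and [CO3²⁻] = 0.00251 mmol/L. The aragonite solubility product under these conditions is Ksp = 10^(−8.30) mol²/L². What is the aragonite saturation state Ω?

Ω = 0.376

Ksp = 10^(−8.30) = 5.012×10^-9
Ω = [Ca²⁺][CO3²⁻]/Ksp = (0.751×10^-3)(0.00251×10^-3) / 5.012×10^-9 = 0.376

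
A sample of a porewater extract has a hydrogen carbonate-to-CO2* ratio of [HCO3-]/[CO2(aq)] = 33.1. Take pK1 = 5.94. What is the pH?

pH = 7.46

From K1 = [H⁺][HCO3-]/[CO2(aq)]:  pH = pK1 + log₁₀([HCO3-]/[CO2(aq)])
log₁₀(33.1) = +1.520
pH = 5.94 + (+1.520) = 7.46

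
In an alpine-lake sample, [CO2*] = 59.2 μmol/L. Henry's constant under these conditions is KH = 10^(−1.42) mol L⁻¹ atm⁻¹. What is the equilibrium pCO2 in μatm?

KH = 10^(−1.42) = 3.802×10^-2 mol L⁻¹ atm⁻¹
pCO2 = [CO2*]/KH = 59.2×10^-6 / 3.802×10^-2 = 1.56×10^-3 atm = 1560 μatm

pCO2 = 1560 μatm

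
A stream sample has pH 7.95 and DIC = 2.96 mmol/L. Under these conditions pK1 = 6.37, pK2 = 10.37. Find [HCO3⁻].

α₁ = 1 / (1 + [H⁺]/K1 + K2/[H⁺]) = 1 / (1 + 10^-1.58 + 10^-2.42)
   = 1 / (1 + 0.026303 + 0.0038019) = 1/1.0301 = 0.9708
[HCO3⁻] = α₁ × DIC = 0.9708 × 2.96 = 2.87 mmol/L

[HCO3⁻] = 2.87 mmol/L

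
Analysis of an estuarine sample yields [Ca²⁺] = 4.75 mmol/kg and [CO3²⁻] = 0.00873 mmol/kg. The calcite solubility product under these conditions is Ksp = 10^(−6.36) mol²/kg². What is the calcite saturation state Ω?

Ksp = 10^(−6.36) = 4.365×10^-7
Ω = [Ca²⁺][CO3²⁻]/Ksp = (4.75×10^-3)(0.00873×10^-3) / 4.365×10^-7 = 0.0950

Ω = 0.0950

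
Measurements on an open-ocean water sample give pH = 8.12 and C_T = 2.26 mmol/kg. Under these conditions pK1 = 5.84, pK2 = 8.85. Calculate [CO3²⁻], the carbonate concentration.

α₂ = 1 / (1 + [H⁺]/K2 + [H⁺]²/(K1K2)) = 1 / (1 + 10^+0.73 + 10^-1.55)
   = 1 / (1 + 5.3703 + 0.028184) = 1/6.3985 = 0.1563
[CO3²⁻] = α₂ × DIC = 0.1563 × 2.26 = 0.353 mmol/kg

[CO3²⁻] = 0.353 mmol/kg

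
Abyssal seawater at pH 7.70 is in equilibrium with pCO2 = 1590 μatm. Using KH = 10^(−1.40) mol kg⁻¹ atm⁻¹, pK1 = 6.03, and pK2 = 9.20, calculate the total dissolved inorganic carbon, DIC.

[CO2*] = KH · pCO2 = 10^(−1.40) × 1590×10^-6 = 6.330×10^-5 mol/kg
α₀ = 1/(1 + K1/[H⁺] + K1K2/[H⁺]²) = 1/(1 + 10^+1.67 + 10^+0.17) = 0.02030
DIC = [CO2*]/α₀ = 6.330×10^-5 / 0.02030 = 3.12 mmol/kg

DIC = 3.12 mmol/kg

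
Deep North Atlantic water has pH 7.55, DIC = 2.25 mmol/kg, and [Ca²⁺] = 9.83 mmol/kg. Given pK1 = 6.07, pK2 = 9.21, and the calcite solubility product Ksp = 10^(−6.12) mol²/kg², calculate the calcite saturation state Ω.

Ω = 0.605

α₂ = 1 / (1 + [H⁺]/K2 + [H⁺]²/(K1K2)) = 1 / (1 + 10^+1.66 + 10^+0.18)
   = 1 / (1 + 45.709 + 1.5136) = 1/48.222 = 0.02074
[CO3²⁻] = α₂ × DIC = 0.02074 × 2.25 = 0.04666 mmol/kg
Ksp = 10^(−6.12) = 7.586×10^-7
Ω = [Ca²⁺][CO3²⁻]/Ksp = (9.83×10^-3)(4.666×10^-5) / 7.586×10^-7 = 0.605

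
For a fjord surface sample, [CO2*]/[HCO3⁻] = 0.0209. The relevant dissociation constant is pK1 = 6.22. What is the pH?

From K1 = [H⁺][HCO3⁻]/[CO2*]:  pH = pK1 − log₁₀([CO2*]/[HCO3⁻])
log₁₀(0.0209) = -1.680
pH = 6.22 − (-1.680) = 7.90

pH = 7.90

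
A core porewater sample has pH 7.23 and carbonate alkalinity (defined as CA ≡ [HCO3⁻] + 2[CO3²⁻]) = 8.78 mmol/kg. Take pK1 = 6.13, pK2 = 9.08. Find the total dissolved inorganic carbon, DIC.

CA = [HCO3⁻] + 2[CO3²⁻] = (α₁ + 2α₂)·DIC
At pH 7.23: [H⁺]/K1 = 10^-1.10 = 0.079433, K2/[H⁺] = 10^-1.85 = 0.014125
α₁ = 1/(1 + 0.079433 + 0.014125) = 1/1.0936 = 0.9144; α₂ = α₁·K2/[H⁺] = 0.01292
α₁ + 2α₂ = 0.9403
DIC = CA / (α₁ + 2α₂) = 8.78 / 0.9403 = 9.34 mmol/kg

DIC = 9.34 mmol/kg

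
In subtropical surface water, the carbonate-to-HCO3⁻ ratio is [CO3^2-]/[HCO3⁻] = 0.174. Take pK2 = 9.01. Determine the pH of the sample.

From K2 = [H⁺][CO3^2-]/[HCO3⁻]:  pH = pK2 + log₁₀([CO3^2-]/[HCO3⁻])
log₁₀(0.174) = -0.759
pH = 9.01 + (-0.759) = 8.25

pH = 8.25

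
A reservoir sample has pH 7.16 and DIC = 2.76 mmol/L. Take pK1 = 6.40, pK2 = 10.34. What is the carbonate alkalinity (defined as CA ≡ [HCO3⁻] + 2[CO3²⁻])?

CA = 2.35 mmol/L

CA = [HCO3⁻] + 2[CO3²⁻] = (α₁ + 2α₂)·DIC
At pH 7.16: [H⁺]/K1 = 10^-0.76 = 0.17378, K2/[H⁺] = 10^-3.18 = 0.00066069
α₁ = 1/(1 + 0.17378 + 0.00066069) = 1/1.1744 = 0.8515; α₂ = α₁·K2/[H⁺] = 0.0005626
α₁ + 2α₂ = 0.8526
CA = 0.8526 × 2.76 = 2.35 mmol/L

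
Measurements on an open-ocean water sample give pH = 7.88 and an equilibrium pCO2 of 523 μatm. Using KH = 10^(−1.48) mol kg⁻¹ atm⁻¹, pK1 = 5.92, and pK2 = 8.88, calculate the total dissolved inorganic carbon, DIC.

DIC = 1.75 mmol/kg

[CO2*] = KH · pCO2 = 10^(−1.48) × 523×10^-6 = 1.732×10^-5 mol/kg
α₀ = 1/(1 + K1/[H⁺] + K1K2/[H⁺]²) = 1/(1 + 10^+1.96 + 10^+0.96) = 0.009870
DIC = [CO2*]/α₀ = 1.732×10^-5 / 0.009870 = 1.75 mmol/kg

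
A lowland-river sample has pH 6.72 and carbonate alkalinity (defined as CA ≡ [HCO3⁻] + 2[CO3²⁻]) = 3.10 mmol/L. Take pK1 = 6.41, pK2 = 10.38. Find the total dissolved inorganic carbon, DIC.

DIC = 4.62 mmol/L

CA = [HCO3⁻] + 2[CO3²⁻] = (α₁ + 2α₂)·DIC
At pH 6.72: [H⁺]/K1 = 10^-0.31 = 0.48978, K2/[H⁺] = 10^-3.66 = 0.00021878
α₁ = 1/(1 + 0.48978 + 0.00021878) = 1/1.4900 = 0.6711; α₂ = α₁·K2/[H⁺] = 0.0001468
α₁ + 2α₂ = 0.6714
DIC = CA / (α₁ + 2α₂) = 3.10 / 0.6714 = 4.62 mmol/L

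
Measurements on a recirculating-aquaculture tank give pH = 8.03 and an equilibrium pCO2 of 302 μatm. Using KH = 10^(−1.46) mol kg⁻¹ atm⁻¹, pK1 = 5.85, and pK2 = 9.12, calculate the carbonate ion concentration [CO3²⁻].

[CO2*] = KH · pCO2 = 10^(−1.46) × 302×10^-6 = 1.047×10^-5 mol/kg
α₀ = 1/(1 + K1/[H⁺] + K1K2/[H⁺]²) = 1/(1 + 10^+2.18 + 10^+1.09) = 0.006073
DIC = [CO2*]/α₀ = 1.047×10^-5 / 0.006073 = 1.724 mmol/kg
[CO3²⁻] = α₂·DIC; α₂ = 0.07472, so [CO3²⁻] = 0.07472 × 1.724 = 0.129 mmol/kg

[CO3²⁻] = 0.129 mmol/kg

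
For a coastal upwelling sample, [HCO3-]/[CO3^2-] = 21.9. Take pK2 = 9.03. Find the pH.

From K2 = [H⁺][CO3^2-]/[HCO3-]:  pH = pK2 − log₁₀([HCO3-]/[CO3^2-])
log₁₀(21.9) = +1.340
pH = 9.03 − (+1.340) = 7.69

pH = 7.69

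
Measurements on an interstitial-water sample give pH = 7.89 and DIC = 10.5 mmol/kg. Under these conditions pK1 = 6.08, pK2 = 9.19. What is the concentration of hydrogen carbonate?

α₁ = 1 / (1 + [H⁺]/K1 + K2/[H⁺]) = 1 / (1 + 10^-1.81 + 10^-1.30)
   = 1 / (1 + 0.015488 + 0.050119) = 1/1.0656 = 0.9384
[HCO3⁻] = α₁ × DIC = 0.9384 × 10.5 = 9.85 mmol/kg

[HCO3⁻] = 9.85 mmol/kg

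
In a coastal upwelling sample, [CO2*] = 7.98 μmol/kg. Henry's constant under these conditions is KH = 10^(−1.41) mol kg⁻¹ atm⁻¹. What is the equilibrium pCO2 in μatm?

KH = 10^(−1.41) = 3.890×10^-2 mol kg⁻¹ atm⁻¹
pCO2 = [CO2*]/KH = 7.98×10^-6 / 3.890×10^-2 = 2.05×10^-4 atm = 205 μatm

pCO2 = 205 μatm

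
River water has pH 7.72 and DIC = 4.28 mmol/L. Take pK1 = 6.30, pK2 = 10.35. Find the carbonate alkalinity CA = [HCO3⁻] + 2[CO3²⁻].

CA = 4.13 mmol/L

CA = [HCO3⁻] + 2[CO3²⁻] = (α₁ + 2α₂)·DIC
At pH 7.72: [H⁺]/K1 = 10^-1.42 = 0.038019, K2/[H⁺] = 10^-2.63 = 0.0023442
α₁ = 1/(1 + 0.038019 + 0.0023442) = 1/1.0404 = 0.9612; α₂ = α₁·K2/[H⁺] = 0.002253
α₁ + 2α₂ = 0.9657
CA = 0.9657 × 4.28 = 4.13 mmol/L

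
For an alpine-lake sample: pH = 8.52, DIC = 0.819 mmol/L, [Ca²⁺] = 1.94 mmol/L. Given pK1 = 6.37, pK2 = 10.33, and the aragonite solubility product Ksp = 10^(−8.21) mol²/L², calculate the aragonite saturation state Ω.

Ω = 3.90

α₂ = 1 / (1 + [H⁺]/K2 + [H⁺]²/(K1K2)) = 1 / (1 + 10^+1.81 + 10^-0.34)
   = 1 / (1 + 64.565 + 0.45709) = 1/66.023 = 0.01515
[CO3²⁻] = α₂ × DIC = 0.01515 × 0.819 = 0.01240 mmol/L = 12.40 μmol/L
Ksp = 10^(−8.21) = 6.166×10^-9
Ω = [Ca²⁺][CO3²⁻]/Ksp = (1.94×10^-3)(1.240×10^-5) / 6.166×10^-9 = 3.90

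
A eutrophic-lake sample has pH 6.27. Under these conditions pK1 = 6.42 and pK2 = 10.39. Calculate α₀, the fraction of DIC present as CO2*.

α₀ = 0.585

α₀ = 1 / (1 + K1/[H⁺] + K1K2/[H⁺]²) = 1 / (1 + 10^-0.15 + 10^-4.27)
   = 1 / (1 + 0.70795 + 5.3703×10^-5) = 1/1.7080 = 0.5855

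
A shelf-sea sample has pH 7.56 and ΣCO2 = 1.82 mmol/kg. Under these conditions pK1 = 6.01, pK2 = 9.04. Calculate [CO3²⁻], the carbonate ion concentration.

α₂ = 1 / (1 + [H⁺]/K2 + [H⁺]²/(K1K2)) = 1 / (1 + 10^+1.48 + 10^-0.07)
   = 1 / (1 + 30.200 + 0.85114) = 1/32.051 = 0.03120
[CO3²⁻] = α₂ × DIC = 0.03120 × 1.82 = 0.0568 mmol/kg

[CO3²⁻] = 0.0568 mmol/kg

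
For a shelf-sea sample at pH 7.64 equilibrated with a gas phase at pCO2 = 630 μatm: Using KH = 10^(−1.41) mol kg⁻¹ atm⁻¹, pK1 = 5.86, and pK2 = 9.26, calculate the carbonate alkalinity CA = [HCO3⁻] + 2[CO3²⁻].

CA = 1.55 mmol/kg

[CO2*] = KH · pCO2 = 10^(−1.41) × 630×10^-6 = 2.451×10^-5 mol/kg
α₀ = 1/(1 + K1/[H⁺] + K1K2/[H⁺]²) = 1/(1 + 10^+1.78 + 10^+0.16) = 0.01595
DIC = [CO2*]/α₀ = 2.451×10^-5 / 0.01595 = 1.537 mmol/kg
CA = (α₁ + 2α₂)·DIC = (0.9610 + 2×0.02305) × 1.537 = 1.55 mmol/kg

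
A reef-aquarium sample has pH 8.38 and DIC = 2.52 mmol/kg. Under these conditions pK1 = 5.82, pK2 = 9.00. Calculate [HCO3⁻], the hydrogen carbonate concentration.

[HCO3⁻] = 2.03 mmol/kg

α₁ = 1 / (1 + [H⁺]/K1 + K2/[H⁺]) = 1 / (1 + 10^-2.56 + 10^-0.62)
   = 1 / (1 + 0.0027542 + 0.23988) = 1/1.2426 = 0.8047
[HCO3⁻] = α₁ × DIC = 0.8047 × 2.52 = 2.03 mmol/kg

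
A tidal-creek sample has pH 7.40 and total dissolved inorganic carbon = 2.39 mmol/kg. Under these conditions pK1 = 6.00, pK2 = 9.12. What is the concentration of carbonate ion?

α₂ = 1 / (1 + [H⁺]/K2 + [H⁺]²/(K1K2)) = 1 / (1 + 10^+1.72 + 10^+0.32)
   = 1 / (1 + 52.481 + 2.0893) = 1/55.570 = 0.01800
[CO3²⁻] = α₂ × DIC = 0.01800 × 2.39 = 0.0430 mmol/kg

[CO3²⁻] = 0.0430 mmol/kg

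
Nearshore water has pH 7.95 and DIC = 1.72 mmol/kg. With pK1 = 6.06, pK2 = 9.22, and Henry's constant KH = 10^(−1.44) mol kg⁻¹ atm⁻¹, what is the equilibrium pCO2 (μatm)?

pCO2 = 572 μatm

α₀ = 1 / (1 + K1/[H⁺] + K1K2/[H⁺]²) = 1 / (1 + 10^+1.89 + 10^+0.62)
   = 1 / (1 + 77.625 + 4.1687) = 1/82.793 = 0.01208
[CO2*] = α₀ × DIC = 0.01208 × 1.72 = 0.02077 mmol/kg
pCO2 = [CO2*]/KH = 2.077×10^-5 / 3.631×10^-2 = 572 μatm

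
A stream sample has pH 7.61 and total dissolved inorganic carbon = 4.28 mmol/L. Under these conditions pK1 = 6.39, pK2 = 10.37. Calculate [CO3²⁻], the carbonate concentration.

[CO3²⁻] = 7.00 μmol/L

α₂ = 1 / (1 + [H⁺]/K2 + [H⁺]²/(K1K2)) = 1 / (1 + 10^+2.76 + 10^+1.54)
   = 1 / (1 + 575.44 + 34.674) = 1/611.11 = 0.001636
[CO3²⁻] = α₂ × DIC = 0.001636 × 4.28 = 0.00700 mmol/L = 7.00 μmol/L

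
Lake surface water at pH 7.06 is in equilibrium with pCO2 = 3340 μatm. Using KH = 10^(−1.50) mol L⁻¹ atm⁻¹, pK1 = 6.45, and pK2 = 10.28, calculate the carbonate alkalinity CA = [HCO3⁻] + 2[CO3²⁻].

[CO2*] = KH · pCO2 = 10^(−1.50) × 3340×10^-6 = 1.056×10^-4 mol/L
α₀ = 1/(1 + K1/[H⁺] + K1K2/[H⁺]²) = 1/(1 + 10^+0.61 + 10^-2.61) = 0.1970
DIC = [CO2*]/α₀ = 1.056×10^-4 / 0.1970 = 0.5362 mmol/L
CA = (α₁ + 2α₂)·DIC = (0.8025 + 2×0.0004836) × 0.5362 = 0.431 mmol/L

CA = 0.431 mmol/L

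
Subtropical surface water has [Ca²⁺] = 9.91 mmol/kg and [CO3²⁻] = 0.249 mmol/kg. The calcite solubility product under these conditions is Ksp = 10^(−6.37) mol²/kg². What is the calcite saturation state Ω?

Ω = 5.78

Ksp = 10^(−6.37) = 4.266×10^-7
Ω = [Ca²⁺][CO3²⁻]/Ksp = (9.91×10^-3)(0.249×10^-3) / 4.266×10^-7 = 5.78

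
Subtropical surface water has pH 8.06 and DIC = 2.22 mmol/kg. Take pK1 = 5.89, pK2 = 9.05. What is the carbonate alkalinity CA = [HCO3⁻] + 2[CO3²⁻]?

CA = [HCO3⁻] + 2[CO3²⁻] = (α₁ + 2α₂)·DIC
At pH 8.06: [H⁺]/K1 = 10^-2.17 = 0.0067608, K2/[H⁺] = 10^-0.99 = 0.10233
α₁ = 1/(1 + 0.0067608 + 0.10233) = 1/1.1091 = 0.9016; α₂ = α₁·K2/[H⁺] = 0.09226
α₁ + 2α₂ = 1.0862
CA = 1.0862 × 2.22 = 2.41 mmol/kg

CA = 2.41 mmol/kg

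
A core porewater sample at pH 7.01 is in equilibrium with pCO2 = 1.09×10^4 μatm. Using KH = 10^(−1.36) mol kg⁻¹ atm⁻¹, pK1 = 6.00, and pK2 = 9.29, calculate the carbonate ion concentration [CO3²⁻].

[CO3²⁻] = 0.0256 mmol/kg

[CO2*] = KH · pCO2 = 10^(−1.36) × 1.09×10^4×10^-6 = 4.758×10^-4 mol/kg
α₀ = 1/(1 + K1/[H⁺] + K1K2/[H⁺]²) = 1/(1 + 10^+1.01 + 10^-1.27) = 0.08860
DIC = [CO2*]/α₀ = 4.758×10^-4 / 0.08860 = 5.370 mmol/kg
[CO3²⁻] = α₂·DIC; α₂ = 0.004758, so [CO3²⁻] = 0.004758 × 5.370 = 0.0256 mmol/kg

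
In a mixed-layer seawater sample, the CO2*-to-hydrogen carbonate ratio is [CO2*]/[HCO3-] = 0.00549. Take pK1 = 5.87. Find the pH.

pH = 8.13

From K1 = [H⁺][HCO3-]/[CO2*]:  pH = pK1 − log₁₀([CO2*]/[HCO3-])
log₁₀(0.00549) = -2.260
pH = 5.87 − (-2.260) = 8.13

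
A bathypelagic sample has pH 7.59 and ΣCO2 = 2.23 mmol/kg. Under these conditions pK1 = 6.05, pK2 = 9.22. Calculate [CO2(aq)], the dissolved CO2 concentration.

α₀ = 1 / (1 + K1/[H⁺] + K1K2/[H⁺]²) = 1 / (1 + 10^+1.54 + 10^-0.09)
   = 1 / (1 + 34.674 + 0.81283) = 1/36.487 = 0.02741
[CO2*] = α₀ × DIC = 0.02741 × 2.23 = 0.0611 mmol/kg

[CO2*] = 0.0611 mmol/kg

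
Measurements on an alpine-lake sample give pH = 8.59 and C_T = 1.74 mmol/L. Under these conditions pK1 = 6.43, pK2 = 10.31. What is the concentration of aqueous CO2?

[CO2*] = 11.7 μmol/L

α₀ = 1 / (1 + K1/[H⁺] + K1K2/[H⁺]²) = 1 / (1 + 10^+2.16 + 10^+0.44)
   = 1 / (1 + 144.54 + 2.7542) = 1/148.30 = 0.006743
[CO2*] = α₀ × DIC = 0.006743 × 1.74 = 0.0117 mmol/L = 11.7 μmol/L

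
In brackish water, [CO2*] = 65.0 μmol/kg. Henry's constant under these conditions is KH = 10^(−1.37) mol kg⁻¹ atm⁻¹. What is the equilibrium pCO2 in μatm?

pCO2 = 1520 μatm

KH = 10^(−1.37) = 4.266×10^-2 mol kg⁻¹ atm⁻¹
pCO2 = [CO2*]/KH = 65.0×10^-6 / 4.266×10^-2 = 1.52×10^-3 atm = 1520 μatm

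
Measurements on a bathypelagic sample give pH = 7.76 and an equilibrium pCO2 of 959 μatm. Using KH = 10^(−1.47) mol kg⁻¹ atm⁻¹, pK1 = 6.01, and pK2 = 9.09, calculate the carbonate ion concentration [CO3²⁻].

[CO3²⁻] = 0.0855 mmol/kg

[CO2*] = KH · pCO2 = 10^(−1.47) × 959×10^-6 = 3.250×10^-5 mol/kg
α₀ = 1/(1 + K1/[H⁺] + K1K2/[H⁺]²) = 1/(1 + 10^+1.75 + 10^+0.42) = 0.01670
DIC = [CO2*]/α₀ = 3.250×10^-5 / 0.01670 = 1.945 mmol/kg
[CO3²⁻] = α₂·DIC; α₂ = 0.04394, so [CO3²⁻] = 0.04394 × 1.945 = 0.0855 mmol/kg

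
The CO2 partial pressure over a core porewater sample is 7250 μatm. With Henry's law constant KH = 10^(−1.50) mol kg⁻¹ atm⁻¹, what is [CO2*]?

KH = 10^(−1.50) = 3.162×10^-2 mol kg⁻¹ atm⁻¹
[CO2*] = KH · pCO2 = 3.162×10^-2 × 7250×10^-6 atm = 2.29×10^-4 mol/kg

[CO2*] = 229 μmol/kg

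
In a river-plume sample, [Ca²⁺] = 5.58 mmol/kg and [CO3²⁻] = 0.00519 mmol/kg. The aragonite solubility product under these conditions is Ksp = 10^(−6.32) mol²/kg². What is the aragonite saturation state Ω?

Ω = 0.0605

Ksp = 10^(−6.32) = 4.786×10^-7
Ω = [Ca²⁺][CO3²⁻]/Ksp = (5.58×10^-3)(0.00519×10^-3) / 4.786×10^-7 = 0.0605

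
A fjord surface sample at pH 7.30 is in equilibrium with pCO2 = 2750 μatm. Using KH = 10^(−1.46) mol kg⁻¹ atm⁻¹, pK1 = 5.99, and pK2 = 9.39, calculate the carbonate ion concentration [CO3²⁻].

[CO3²⁻] = 15.8 μmol/kg

[CO2*] = KH · pCO2 = 10^(−1.46) × 2750×10^-6 = 9.535×10^-5 mol/kg
α₀ = 1/(1 + K1/[H⁺] + K1K2/[H⁺]²) = 1/(1 + 10^+1.31 + 10^-0.78) = 0.04633
DIC = [CO2*]/α₀ = 9.535×10^-5 / 0.04633 = 2.058 mmol/kg
[CO3²⁻] = α₂·DIC; α₂ = 0.007689, so [CO3²⁻] = 0.007689 × 2.058 = 0.0158 mmol/kg = 15.8 μmol/kg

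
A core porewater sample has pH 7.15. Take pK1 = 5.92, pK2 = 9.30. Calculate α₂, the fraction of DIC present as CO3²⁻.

α₂ = 0.00664

α₂ = 1 / (1 + [H⁺]/K2 + [H⁺]²/(K1K2)) = 1 / (1 + 10^+2.15 + 10^+0.92)
   = 1 / (1 + 141.25 + 8.3176) = 1/150.57 = 0.006641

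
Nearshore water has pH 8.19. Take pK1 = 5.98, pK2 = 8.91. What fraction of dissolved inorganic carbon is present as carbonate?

α₂ = 0.159

α₂ = 1 / (1 + [H⁺]/K2 + [H⁺]²/(K1K2)) = 1 / (1 + 10^+0.72 + 10^-1.49)
   = 1 / (1 + 5.2481 + 0.032359) = 1/6.2804 = 0.1592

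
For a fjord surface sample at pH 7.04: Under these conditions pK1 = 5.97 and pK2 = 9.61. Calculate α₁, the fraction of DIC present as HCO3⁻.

α₁ = 0.919

α₁ = 1 / (1 + [H⁺]/K1 + K2/[H⁺]) = 1 / (1 + 10^-1.07 + 10^-2.57)
   = 1 / (1 + 0.085114 + 0.0026915) = 1/1.0878 = 0.9193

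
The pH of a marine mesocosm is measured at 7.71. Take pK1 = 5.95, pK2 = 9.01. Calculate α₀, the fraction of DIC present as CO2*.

α₀ = 1 / (1 + K1/[H⁺] + K1K2/[H⁺]²) = 1 / (1 + 10^+1.76 + 10^+0.46)
   = 1 / (1 + 57.544 + 2.8840) = 1/61.428 = 0.01628

α₀ = 0.0163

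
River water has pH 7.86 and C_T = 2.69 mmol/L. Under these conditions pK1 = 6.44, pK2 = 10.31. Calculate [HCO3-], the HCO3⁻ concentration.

[HCO3⁻] = 2.58 mmol/L

α₁ = 1 / (1 + [H⁺]/K1 + K2/[H⁺]) = 1 / (1 + 10^-1.42 + 10^-2.45)
   = 1 / (1 + 0.038019 + 0.0035481) = 1/1.0416 = 0.9601
[HCO3⁻] = α₁ × DIC = 0.9601 × 2.69 = 2.58 mmol/L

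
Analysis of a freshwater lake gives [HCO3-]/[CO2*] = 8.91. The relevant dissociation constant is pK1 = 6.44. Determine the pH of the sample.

pH = 7.39

From K1 = [H⁺][HCO3-]/[CO2*]:  pH = pK1 + log₁₀([HCO3-]/[CO2*])
log₁₀(8.91) = +0.950
pH = 6.44 + (+0.950) = 7.39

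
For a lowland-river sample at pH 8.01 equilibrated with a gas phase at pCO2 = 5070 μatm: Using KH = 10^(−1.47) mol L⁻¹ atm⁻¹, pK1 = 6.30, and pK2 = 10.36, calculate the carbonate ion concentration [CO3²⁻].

[CO2*] = KH · pCO2 = 10^(−1.47) × 5070×10^-6 = 1.718×10^-4 mol/L
α₀ = 1/(1 + K1/[H⁺] + K1K2/[H⁺]²) = 1/(1 + 10^+1.71 + 10^-0.64) = 0.01904
DIC = [CO2*]/α₀ = 1.718×10^-4 / 0.01904 = 9.022 mmol/L
[CO3²⁻] = α₂·DIC; α₂ = 0.004362, so [CO3²⁻] = 0.004362 × 9.022 = 0.0394 mmol/L

[CO3²⁻] = 0.0394 mmol/L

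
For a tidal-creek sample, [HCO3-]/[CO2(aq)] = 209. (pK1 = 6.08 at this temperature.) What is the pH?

From K1 = [H⁺][HCO3-]/[CO2(aq)]:  pH = pK1 + log₁₀([HCO3-]/[CO2(aq)])
log₁₀(209) = +2.320
pH = 6.08 + (+2.320) = 8.40

pH = 8.40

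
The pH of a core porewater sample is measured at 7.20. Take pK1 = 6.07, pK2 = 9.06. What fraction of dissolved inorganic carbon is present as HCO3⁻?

α₁ = 1 / (1 + [H⁺]/K1 + K2/[H⁺]) = 1 / (1 + 10^-1.13 + 10^-1.86)
   = 1 / (1 + 0.074131 + 0.013804) = 1/1.0879 = 0.9192

α₁ = 0.919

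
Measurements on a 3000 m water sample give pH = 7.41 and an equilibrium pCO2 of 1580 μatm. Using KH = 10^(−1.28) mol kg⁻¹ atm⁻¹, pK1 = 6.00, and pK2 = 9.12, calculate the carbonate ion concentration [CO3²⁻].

[CO3²⁻] = 0.0416 mmol/kg

[CO2*] = KH · pCO2 = 10^(−1.28) × 1580×10^-6 = 8.292×10^-5 mol/kg
α₀ = 1/(1 + K1/[H⁺] + K1K2/[H⁺]²) = 1/(1 + 10^+1.41 + 10^-0.30) = 0.03676
DIC = [CO2*]/α₀ = 8.292×10^-5 / 0.03676 = 2.256 mmol/kg
[CO3²⁻] = α₂·DIC; α₂ = 0.01842, so [CO3²⁻] = 0.01842 × 2.256 = 0.0416 mmol/kg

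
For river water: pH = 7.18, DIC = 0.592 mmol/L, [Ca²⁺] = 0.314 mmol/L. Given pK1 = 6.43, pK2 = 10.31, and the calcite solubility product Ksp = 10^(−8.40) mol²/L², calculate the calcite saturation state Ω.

Ω = 0.0294

α₂ = 1 / (1 + [H⁺]/K2 + [H⁺]²/(K1K2)) = 1 / (1 + 10^+3.13 + 10^+2.38)
   = 1 / (1 + 1349.0 + 239.88) = 1/1589.8 = 0.0006290
[CO3²⁻] = α₂ × DIC = 0.0006290 × 0.592 = 0.0003724 mmol/L = 0.3724 μmol/L
Ksp = 10^(−8.40) = 3.981×10^-9
Ω = [Ca²⁺][CO3²⁻]/Ksp = (0.314×10^-3)(3.724×10^-7) / 3.981×10^-9 = 0.0294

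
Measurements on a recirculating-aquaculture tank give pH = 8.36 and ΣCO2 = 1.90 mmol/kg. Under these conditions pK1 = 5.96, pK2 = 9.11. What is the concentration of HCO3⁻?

α₁ = 1 / (1 + [H⁺]/K1 + K2/[H⁺]) = 1 / (1 + 10^-2.40 + 10^-0.75)
   = 1 / (1 + 0.0039811 + 0.17783) = 1/1.1818 = 0.8462
[HCO3⁻] = α₁ × DIC = 0.8462 × 1.90 = 1.61 mmol/kg

[HCO3⁻] = 1.61 mmol/kg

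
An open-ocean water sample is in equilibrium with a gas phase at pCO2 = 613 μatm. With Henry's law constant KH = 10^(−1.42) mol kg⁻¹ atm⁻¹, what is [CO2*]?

[CO2*] = 23.3 μmol/kg

KH = 10^(−1.42) = 3.802×10^-2 mol kg⁻¹ atm⁻¹
[CO2*] = KH · pCO2 = 3.802×10^-2 × 613×10^-6 atm = 2.33×10^-5 mol/kg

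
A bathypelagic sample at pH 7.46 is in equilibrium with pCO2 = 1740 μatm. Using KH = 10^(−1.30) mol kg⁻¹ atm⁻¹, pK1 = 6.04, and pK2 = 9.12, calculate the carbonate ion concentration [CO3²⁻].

[CO2*] = KH · pCO2 = 10^(−1.30) × 1740×10^-6 = 8.721×10^-5 mol/kg
α₀ = 1/(1 + K1/[H⁺] + K1K2/[H⁺]²) = 1/(1 + 10^+1.42 + 10^-0.24) = 0.03587
DIC = [CO2*]/α₀ = 8.721×10^-5 / 0.03587 = 2.431 mmol/kg
[CO3²⁻] = α₂·DIC; α₂ = 0.02064, so [CO3²⁻] = 0.02064 × 2.431 = 0.0502 mmol/kg

[CO3²⁻] = 0.0502 mmol/kg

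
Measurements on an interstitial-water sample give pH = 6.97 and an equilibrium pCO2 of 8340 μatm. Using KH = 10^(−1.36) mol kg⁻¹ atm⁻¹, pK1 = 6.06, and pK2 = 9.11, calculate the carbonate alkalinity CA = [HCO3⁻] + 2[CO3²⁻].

CA = 3.00 mmol/kg

[CO2*] = KH · pCO2 = 10^(−1.36) × 8340×10^-6 = 3.641×10^-4 mol/kg
α₀ = 1/(1 + K1/[H⁺] + K1K2/[H⁺]²) = 1/(1 + 10^+0.91 + 10^-1.23) = 0.1088
DIC = [CO2*]/α₀ = 3.641×10^-4 / 0.1088 = 3.345 mmol/kg
CA = (α₁ + 2α₂)·DIC = (0.8847 + 2×0.006409) × 3.345 = 3.00 mmol/kg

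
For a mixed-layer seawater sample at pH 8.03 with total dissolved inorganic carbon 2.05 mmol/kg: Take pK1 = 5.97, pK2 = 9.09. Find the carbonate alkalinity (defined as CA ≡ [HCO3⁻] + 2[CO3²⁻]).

CA = [HCO3⁻] + 2[CO3²⁻] = (α₁ + 2α₂)·DIC
At pH 8.03: [H⁺]/K1 = 10^-2.06 = 0.0087096, K2/[H⁺] = 10^-1.06 = 0.087096
α₁ = 1/(1 + 0.0087096 + 0.087096) = 1/1.0958 = 0.9126; α₂ = α₁·K2/[H⁺] = 0.07948
α₁ + 2α₂ = 1.0715
CA = 1.0715 × 2.05 = 2.20 mmol/kg

CA = 2.20 mmol/kg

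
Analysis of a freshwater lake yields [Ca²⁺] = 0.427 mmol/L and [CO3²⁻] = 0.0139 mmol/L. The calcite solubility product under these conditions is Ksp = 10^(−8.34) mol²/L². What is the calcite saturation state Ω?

Ksp = 10^(−8.34) = 4.571×10^-9
Ω = [Ca²⁺][CO3²⁻]/Ksp = (0.427×10^-3)(0.0139×10^-3) / 4.571×10^-9 = 1.30

Ω = 1.30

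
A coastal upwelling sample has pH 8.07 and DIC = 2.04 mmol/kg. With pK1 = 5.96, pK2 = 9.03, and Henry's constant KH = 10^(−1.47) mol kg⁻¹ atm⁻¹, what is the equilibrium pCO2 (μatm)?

pCO2 = 418 μatm

α₀ = 1 / (1 + K1/[H⁺] + K1K2/[H⁺]²) = 1 / (1 + 10^+2.11 + 10^+1.15)
   = 1 / (1 + 128.82 + 14.125) = 1/143.95 = 0.006947
[CO2*] = α₀ × DIC = 0.006947 × 2.04 = 0.01417 mmol/kg = 14.17 μmol/kg
pCO2 = [CO2*]/KH = 1.417×10^-5 / 3.388×10^-2 = 418 μatm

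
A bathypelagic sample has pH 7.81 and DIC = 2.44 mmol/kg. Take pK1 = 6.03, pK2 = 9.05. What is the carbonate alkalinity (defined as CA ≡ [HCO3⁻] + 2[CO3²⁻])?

CA = 2.53 mmol/kg

CA = [HCO3⁻] + 2[CO3²⁻] = (α₁ + 2α₂)·DIC
At pH 7.81: [H⁺]/K1 = 10^-1.78 = 0.016596, K2/[H⁺] = 10^-1.24 = 0.057544
α₁ = 1/(1 + 0.016596 + 0.057544) = 1/1.0741 = 0.9310; α₂ = α₁·K2/[H⁺] = 0.05357
α₁ + 2α₂ = 1.0381
CA = 1.0381 × 2.44 = 2.53 mmol/kg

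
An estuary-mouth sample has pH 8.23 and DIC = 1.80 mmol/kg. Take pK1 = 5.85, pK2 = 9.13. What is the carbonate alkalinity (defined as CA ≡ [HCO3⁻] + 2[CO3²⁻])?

CA = [HCO3⁻] + 2[CO3²⁻] = (α₁ + 2α₂)·DIC
At pH 8.23: [H⁺]/K1 = 10^-2.38 = 0.0041687, K2/[H⁺] = 10^-0.90 = 0.12589
α₁ = 1/(1 + 0.0041687 + 0.12589) = 1/1.1301 = 0.8849; α₂ = α₁·K2/[H⁺] = 0.1114
α₁ + 2α₂ = 1.1077
CA = 1.1077 × 1.80 = 1.99 mmol/kg

CA = 1.99 mmol/kg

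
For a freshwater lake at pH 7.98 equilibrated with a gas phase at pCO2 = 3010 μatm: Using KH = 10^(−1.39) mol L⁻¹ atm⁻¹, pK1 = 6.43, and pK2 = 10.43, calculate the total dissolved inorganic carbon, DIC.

DIC = 4.49 mmol/L

[CO2*] = KH · pCO2 = 10^(−1.39) × 3010×10^-6 = 1.226×10^-4 mol/L
α₀ = 1/(1 + K1/[H⁺] + K1K2/[H⁺]²) = 1/(1 + 10^+1.55 + 10^-0.90) = 0.02732
DIC = [CO2*]/α₀ = 1.226×10^-4 / 0.02732 = 4.49 mmol/L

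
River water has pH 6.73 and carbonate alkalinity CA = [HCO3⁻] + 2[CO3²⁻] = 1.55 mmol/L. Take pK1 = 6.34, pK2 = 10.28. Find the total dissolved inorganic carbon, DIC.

CA = [HCO3⁻] + 2[CO3²⁻] = (α₁ + 2α₂)·DIC
At pH 6.73: [H⁺]/K1 = 10^-0.39 = 0.40738, K2/[H⁺] = 10^-3.55 = 0.00028184
α₁ = 1/(1 + 0.40738 + 0.00028184) = 1/1.4077 = 0.7104; α₂ = α₁·K2/[H⁺] = 0.0002002
α₁ + 2α₂ = 0.7108
DIC = CA / (α₁ + 2α₂) = 1.55 / 0.7108 = 2.18 mmol/L

DIC = 2.18 mmol/L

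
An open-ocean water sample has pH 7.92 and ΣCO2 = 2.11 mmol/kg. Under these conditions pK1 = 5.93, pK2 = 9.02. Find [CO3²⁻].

α₂ = 1 / (1 + [H⁺]/K2 + [H⁺]²/(K1K2)) = 1 / (1 + 10^+1.10 + 10^-0.89)
   = 1 / (1 + 12.589 + 0.12882) = 1/13.718 = 0.07290
[CO3²⁻] = α₂ × DIC = 0.07290 × 2.11 = 0.154 mmol/kg

[CO3²⁻] = 0.154 mmol/kg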